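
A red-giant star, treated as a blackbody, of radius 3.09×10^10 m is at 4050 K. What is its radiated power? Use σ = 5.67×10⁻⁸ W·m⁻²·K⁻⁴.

P ≈ 1.83×10^29 W

A = 4πr² = 4π × (3.09×10^10)² = 1.20×10^22 m².
P = σAT⁴ = 5.67×10⁻⁸ × 1.20×10^22 × (4050)⁴ = 5.67×10⁻⁸ × 1.20×10^22 × 2.69×10^14.
P = 1.83×10^29 W.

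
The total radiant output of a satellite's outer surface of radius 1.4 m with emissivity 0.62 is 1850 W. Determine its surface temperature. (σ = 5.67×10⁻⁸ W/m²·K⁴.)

T ≈ 215 K

A = 4πr² = 4π × (1.4)² = 24.6 m².
From P = εσAT⁴, T = (P / εσA)^(1/4) = (1850 / (0.62 × 5.67×10⁻⁸ × 24.6))^(1/4).
T = (2.14×10^9)^(1/4) = 215 K.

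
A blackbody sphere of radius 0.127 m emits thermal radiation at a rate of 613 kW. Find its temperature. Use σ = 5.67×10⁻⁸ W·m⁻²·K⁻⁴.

T ≈ 2700 K

A = 4πr² = 4π × (0.127)² = 0.203 m².
From P = σAT⁴, T = (P / σA)^(1/4) = (6.13×10^5 / (5.67×10⁻⁸ × 0.203))^(1/4).
T = (5.33×10^13)^(1/4) = 2700 K.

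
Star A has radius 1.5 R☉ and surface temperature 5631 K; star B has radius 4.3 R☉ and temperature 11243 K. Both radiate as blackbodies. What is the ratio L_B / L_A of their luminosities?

L = 4πR²σT⁴ ∝ R²T⁴, so L_B/L_A = (4.3/1.5)² × (11243/5631)⁴ = 8.22 × 15.9 = 131.

L_B/L_A ≈ 131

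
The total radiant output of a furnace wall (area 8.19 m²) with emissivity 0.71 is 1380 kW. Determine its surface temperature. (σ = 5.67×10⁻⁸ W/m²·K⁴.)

From P = εσAT⁴, T = (P / εσA)^(1/4) = (1.38×10^6 / (0.71 × 5.67×10⁻⁸ × 8.19))^(1/4).
T = (4.19×10^12)^(1/4) = 1430 K.

T ≈ 1430 K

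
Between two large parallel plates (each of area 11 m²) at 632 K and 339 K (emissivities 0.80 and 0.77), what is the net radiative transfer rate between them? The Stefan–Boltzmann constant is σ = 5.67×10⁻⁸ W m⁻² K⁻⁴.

For two large parallel gray plates, q = σ(T₁⁴ − T₂⁴) / (1/ε₁ + 1/ε₂ − 1).
1/ε₁ + 1/ε₂ − 1 = 1/0.80 + 1/0.77 − 1 = 1.549.
T₁⁴ − T₂⁴ = 1.60×10^11 − 1.32×10^10 = 1.46×10^11 K⁴.
q = 5.67×10⁻⁸ × 1.46×10^11 / 1.549 = 5360 W/m².
Q = q·A = 5360 × 11 = 58900 W.

Q ≈ 58900 W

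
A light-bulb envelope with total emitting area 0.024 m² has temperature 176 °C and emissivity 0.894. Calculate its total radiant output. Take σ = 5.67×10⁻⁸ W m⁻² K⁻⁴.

P ≈ 49.4 W

176 °C = 449 K.
Stefan–Boltzmann: P = εσAT⁴ = 0.894 × 5.67×10⁻⁸ × 0.0240 × (449)⁴ = 0.894 × 5.67×10⁻⁸ × 0.0240 × 4.06×10^10.
P = 49.4 W.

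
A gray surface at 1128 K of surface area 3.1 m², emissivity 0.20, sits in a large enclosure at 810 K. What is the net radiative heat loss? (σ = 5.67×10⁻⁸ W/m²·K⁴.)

Q ≈ 41800 W

Q = εσA(T⁴ − T_s⁴). T⁴ − T_s⁴ = (1128)⁴ − (810)⁴ = 1.62×10^12 − 4.30×10^11 = 1.19×10^12 K⁴.
Q = 0.20 × 5.67×10⁻⁸ × 3.10 × 1.19×10^12 = 41800 W.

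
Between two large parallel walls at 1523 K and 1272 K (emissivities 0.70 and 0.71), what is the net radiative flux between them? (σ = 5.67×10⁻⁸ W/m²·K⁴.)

For two large parallel gray plates, q = σ(T₁⁴ − T₂⁴) / (1/ε₁ + 1/ε₂ − 1).
1/ε₁ + 1/ε₂ − 1 = 1/0.70 + 1/0.71 − 1 = 1.837.
T₁⁴ − T₂⁴ = 5.38×10^12 − 2.62×10^12 = 2.76×10^12 K⁴.
q = 5.67×10⁻⁸ × 2.76×10^12 / 1.837 = 85300 W/m².

q ≈ 85300 W/m²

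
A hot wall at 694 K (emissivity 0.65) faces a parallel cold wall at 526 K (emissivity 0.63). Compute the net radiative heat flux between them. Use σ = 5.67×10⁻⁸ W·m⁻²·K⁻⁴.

For two large parallel gray plates, q = σ(T₁⁴ − T₂⁴) / (1/ε₁ + 1/ε₂ − 1).
1/ε₁ + 1/ε₂ − 1 = 1/0.65 + 1/0.63 − 1 = 2.126.
T₁⁴ − T₂⁴ = 2.32×10^11 − 7.65×10^10 = 1.55×10^11 K⁴.
q = 5.67×10⁻⁸ × 1.55×10^11 / 2.126 = 4150 W/m².

q ≈ 4150 W/m²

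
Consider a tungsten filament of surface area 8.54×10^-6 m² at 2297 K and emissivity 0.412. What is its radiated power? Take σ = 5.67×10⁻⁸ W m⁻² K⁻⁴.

P = εσAT⁴ = 0.412 × 5.67×10⁻⁸ × 8.54×10^-6 × (2297)⁴ = 0.412 × 5.67×10⁻⁸ × 8.54×10^-6 × 2.78×10^13.
P = 5.55 W.

P ≈ 5.55 W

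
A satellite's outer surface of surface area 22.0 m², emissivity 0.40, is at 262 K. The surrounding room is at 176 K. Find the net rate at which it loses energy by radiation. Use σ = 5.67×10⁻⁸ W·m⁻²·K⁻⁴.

Q = εσA(T⁴ − T_s⁴). T⁴ − T_s⁴ = (262)⁴ − (176)⁴ = 4.71×10^9 − 9.60×10^8 = 3.75×10^9 K⁴.
Q = 0.40 × 5.67×10⁻⁸ × 22.0 × 3.75×10^9 = 1870 W.

Q ≈ 1870 W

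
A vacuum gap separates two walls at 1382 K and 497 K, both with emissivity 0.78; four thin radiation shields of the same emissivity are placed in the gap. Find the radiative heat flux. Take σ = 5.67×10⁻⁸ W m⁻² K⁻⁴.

q ≈ 26000 W/m²

Each of the 5 gaps contributes resistance (2/ε − 1) = 2/0.78 − 1 = 1.564; total = 7.821.
q = σ(T₁⁴ − T₂⁴) / 7.821 = 5.67×10⁻⁸ × 3.59×10^12 / 7.821 = 26000 W/m².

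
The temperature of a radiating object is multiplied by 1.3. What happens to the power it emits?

factor ≈ 2.86

P ∝ T⁴, so the power scales as (1.3)⁴ = 2.86.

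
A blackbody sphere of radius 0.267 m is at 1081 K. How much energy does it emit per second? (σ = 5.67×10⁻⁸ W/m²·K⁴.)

A = 4πr² = 4π × (0.267)² = 0.896 m².
P = σAT⁴ = 5.67×10⁻⁸ × 0.896 × (1081)⁴ = 5.67×10⁻⁸ × 0.896 × 1.37×10^12.
P = 69400 W.

P ≈ 69400 W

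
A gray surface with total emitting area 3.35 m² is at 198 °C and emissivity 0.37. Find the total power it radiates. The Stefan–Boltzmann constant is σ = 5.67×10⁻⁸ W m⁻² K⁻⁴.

P ≈ 3460 W

198 °C = 471 K.
Stefan–Boltzmann: P = εσAT⁴ = 0.37 × 5.67×10⁻⁸ × 3.35 × (471)⁴ = 0.37 × 5.67×10⁻⁸ × 3.35 × 4.92×10^10.
P = 3460 W.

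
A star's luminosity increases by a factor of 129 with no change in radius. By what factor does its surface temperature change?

P ∝ T⁴ ⇒ T ∝ P^(1/4), so T scales by (129)^(1/4) = 3.37.

factor ≈ 3.37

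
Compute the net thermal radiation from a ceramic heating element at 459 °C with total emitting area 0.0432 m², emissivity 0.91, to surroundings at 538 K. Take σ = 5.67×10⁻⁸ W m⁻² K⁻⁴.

Convert: 459 °C = 732 K.
Q = εσA(T⁴ − T_s⁴). T⁴ − T_s⁴ = (732)⁴ − (538)⁴ = 2.87×10^11 − 8.38×10^10 = 2.03×10^11 K⁴.
Q = 0.91 × 5.67×10⁻⁸ × 0.0432 × 2.03×10^11 = 453 W.

Q ≈ 453 W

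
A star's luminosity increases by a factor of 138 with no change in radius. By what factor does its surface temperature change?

factor ≈ 3.43

P ∝ T⁴ ⇒ T ∝ P^(1/4), so T scales by (138)^(1/4) = 3.43.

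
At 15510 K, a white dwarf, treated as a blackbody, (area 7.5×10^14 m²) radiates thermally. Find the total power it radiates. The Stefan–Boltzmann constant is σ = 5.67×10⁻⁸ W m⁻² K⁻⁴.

P ≈ 2.46×10^24 W

P = σAT⁴ = 5.67×10⁻⁸ × 7.50×10^14 × (15510)⁴ = 5.67×10⁻⁸ × 7.50×10^14 × 5.79×10^16.
P = 2.46×10^24 W.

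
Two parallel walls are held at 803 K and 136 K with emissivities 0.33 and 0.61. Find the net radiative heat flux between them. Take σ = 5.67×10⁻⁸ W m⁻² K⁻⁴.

q ≈ 6420 W/m²

For two large parallel gray plates, q = σ(T₁⁴ − T₂⁴) / (1/ε₁ + 1/ε₂ − 1).
1/ε₁ + 1/ε₂ − 1 = 1/0.33 + 1/0.61 − 1 = 3.670.
T₁⁴ − T₂⁴ = 4.16×10^11 − 3.42×10^8 = 4.15×10^11 K⁴.
q = 5.67×10⁻⁸ × 4.15×10^11 / 3.670 = 6420 W/m².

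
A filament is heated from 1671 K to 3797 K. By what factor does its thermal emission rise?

ratio ≈ 26.7

P ∝ T⁴, so the ratio is (3797/1671)⁴ = (2.272)⁴ = 26.7.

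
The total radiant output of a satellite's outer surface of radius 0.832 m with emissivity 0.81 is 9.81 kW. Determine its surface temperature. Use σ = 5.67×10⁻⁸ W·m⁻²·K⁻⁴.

T ≈ 396 K

A = 4πr² = 4π × (0.832)² = 8.70 m².
From P = εσAT⁴, T = (P / εσA)^(1/4) = (9810 / (0.81 × 5.67×10⁻⁸ × 8.70))^(1/4).
T = (2.46×10^10)^(1/4) = 396 K.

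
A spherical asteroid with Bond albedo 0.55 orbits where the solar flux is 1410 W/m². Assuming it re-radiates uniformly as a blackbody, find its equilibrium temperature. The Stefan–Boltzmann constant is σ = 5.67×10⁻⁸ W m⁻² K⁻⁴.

Power absorbed = (1−a)S·πR²; power emitted = 4πR²σT⁴. Equating and cancelling πR²:
T = ((1−a)S / 4σ)^(1/4) = (634 / (4 × 5.67×10⁻⁸))^(1/4) = (2.80×10^9)^(1/4).
T = 230 K.

T ≈ 230 K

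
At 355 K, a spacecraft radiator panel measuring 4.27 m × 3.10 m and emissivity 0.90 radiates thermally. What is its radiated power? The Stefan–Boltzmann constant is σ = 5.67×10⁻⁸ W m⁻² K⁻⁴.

P ≈ 10700 W

A = 4.27 × 3.10 = 13.2 m².
P = εσAT⁴ = 0.90 × 5.67×10⁻⁸ × 13.2 × (355)⁴ = 0.90 × 5.67×10⁻⁸ × 13.2 × 1.59×10^10.
P = 10700 W.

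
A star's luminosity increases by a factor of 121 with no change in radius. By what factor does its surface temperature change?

factor ≈ 3.32

P ∝ T⁴ ⇒ T ∝ P^(1/4), so T scales by (121)^(1/4) = 3.32.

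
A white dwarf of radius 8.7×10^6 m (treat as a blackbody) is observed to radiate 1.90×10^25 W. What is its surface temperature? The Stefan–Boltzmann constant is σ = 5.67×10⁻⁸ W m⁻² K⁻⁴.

A = 4πr² = 4π × (8.7×10^6)² = 9.51×10^14 m².
From P = σAT⁴, T = (P / σA)^(1/4) = (1.90×10^25 / (5.67×10⁻⁸ × 9.51×10^14))^(1/4).
T = (3.52×10^17)^(1/4) = 24400 K.

T ≈ 24400 K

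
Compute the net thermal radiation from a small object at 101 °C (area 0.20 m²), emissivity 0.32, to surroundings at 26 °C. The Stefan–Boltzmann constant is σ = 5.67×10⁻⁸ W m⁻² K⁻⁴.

Q ≈ 42.0 W

Convert: 101 °C = 374 K; 26 °C = 299 K.
Q = εσA(T⁴ − T_s⁴). T⁴ − T_s⁴ = (374)⁴ − (299)⁴ = 1.96×10^10 − 7.99×10^9 = 1.16×10^10 K⁴.
Q = 0.32 × 5.67×10⁻⁸ × 0.200 × 1.16×10^10 = 42.0 W.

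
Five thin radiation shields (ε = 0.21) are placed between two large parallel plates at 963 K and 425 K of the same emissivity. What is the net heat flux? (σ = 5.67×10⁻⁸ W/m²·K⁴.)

Each of the 6 gaps contributes resistance (2/ε − 1) = 2/0.21 − 1 = 8.524; total = 51.14.
q = σ(T₁⁴ − T₂⁴) / 51.14 = 5.67×10⁻⁸ × 8.27×10^11 / 51.14 = 917 W/m².

q ≈ 917 W/m²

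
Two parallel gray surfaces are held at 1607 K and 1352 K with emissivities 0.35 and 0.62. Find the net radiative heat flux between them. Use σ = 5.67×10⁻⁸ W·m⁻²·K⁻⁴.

For two large parallel gray plates, q = σ(T₁⁴ − T₂⁴) / (1/ε₁ + 1/ε₂ − 1).
1/ε₁ + 1/ε₂ − 1 = 1/0.35 + 1/0.62 − 1 = 3.470.
T₁⁴ − T₂⁴ = 6.67×10^12 − 3.34×10^12 = 3.33×10^12 K⁴.
q = 5.67×10⁻⁸ × 3.33×10^12 / 3.470 = 54400 W/m².

q ≈ 54400 W/m²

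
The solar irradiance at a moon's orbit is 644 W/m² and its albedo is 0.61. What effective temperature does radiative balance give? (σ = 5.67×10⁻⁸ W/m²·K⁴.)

T ≈ 182 K

Power absorbed = (1−a)S·πR²; power emitted = 4πR²σT⁴. Equating and cancelling πR²:
T = ((1−a)S / 4σ)^(1/4) = (251 / (4 × 5.67×10⁻⁸))^(1/4) = (1.11×10^9)^(1/4).
T = 182 K.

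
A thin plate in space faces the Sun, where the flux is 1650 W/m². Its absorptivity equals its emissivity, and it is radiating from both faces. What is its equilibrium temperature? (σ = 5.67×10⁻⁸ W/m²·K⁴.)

T ≈ 347 K

Absorbed flux αS = emitted flux 2εσT⁴ per unit area; with α = ε this gives T = (S/2σ)^(1/4).
T = (1650 / (2 × 5.67×10⁻⁸))^(1/4) = (1.46×10^10)^(1/4).
T = 347 K.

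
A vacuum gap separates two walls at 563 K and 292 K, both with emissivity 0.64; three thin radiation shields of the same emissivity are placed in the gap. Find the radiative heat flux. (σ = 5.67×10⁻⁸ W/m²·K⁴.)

q ≈ 622 W/m²

Each of the 4 gaps contributes resistance (2/ε − 1) = 2/0.64 − 1 = 2.125; total = 8.500.
q = σ(T₁⁴ − T₂⁴) / 8.500 = 5.67×10⁻⁸ × 9.32×10^10 / 8.500 = 622 W/m².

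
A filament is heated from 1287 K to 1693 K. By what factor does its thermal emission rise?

ratio ≈ 2.99

P ∝ T⁴, so the ratio is (1693/1287)⁴ = (1.315)⁴ = 2.99.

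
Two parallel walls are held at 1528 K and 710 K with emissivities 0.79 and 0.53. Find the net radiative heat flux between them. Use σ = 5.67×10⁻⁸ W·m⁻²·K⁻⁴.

q ≈ 1.37×10^5 W/m²

For two large parallel gray plates, q = σ(T₁⁴ − T₂⁴) / (1/ε₁ + 1/ε₂ − 1).
1/ε₁ + 1/ε₂ − 1 = 1/0.79 + 1/0.53 − 1 = 2.153.
T₁⁴ − T₂⁴ = 5.45×10^12 − 2.54×10^11 = 5.20×10^12 K⁴.
q = 5.67×10⁻⁸ × 5.20×10^12 / 2.153 = 1.37×10^5 W/m².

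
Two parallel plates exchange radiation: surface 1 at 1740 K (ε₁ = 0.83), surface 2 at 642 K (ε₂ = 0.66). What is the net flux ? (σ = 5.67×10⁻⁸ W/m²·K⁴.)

For two large parallel gray plates, q = σ(T₁⁴ − T₂⁴) / (1/ε₁ + 1/ε₂ − 1).
1/ε₁ + 1/ε₂ − 1 = 1/0.83 + 1/0.66 − 1 = 1.720.
T₁⁴ − T₂⁴ = 9.17×10^12 − 1.70×10^11 = 9.00×10^12 K⁴.
q = 5.67×10⁻⁸ × 9.00×10^12 / 1.720 = 2.97×10^5 W/m².

q ≈ 2.97×10^5 W/m²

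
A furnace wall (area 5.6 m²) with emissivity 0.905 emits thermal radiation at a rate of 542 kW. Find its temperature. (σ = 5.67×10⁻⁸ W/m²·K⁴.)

From P = εσAT⁴, T = (P / εσA)^(1/4) = (5.42×10^5 / (0.905 × 5.67×10⁻⁸ × 5.60))^(1/4).
T = (1.89×10^12)^(1/4) = 1170 K.

T ≈ 1170 K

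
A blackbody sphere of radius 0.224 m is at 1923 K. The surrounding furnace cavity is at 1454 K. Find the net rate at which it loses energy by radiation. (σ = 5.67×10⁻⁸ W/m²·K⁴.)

Q ≈ 3.29×10^5 W

A = 4πr² = 4π × (0.224)² = 0.631 m².
Q = σA(T⁴ − T_s⁴). T⁴ − T_s⁴ = (1923)⁴ − (1454)⁴ = 1.37×10^13 − 4.47×10^12 = 9.21×10^12 K⁴.
Q = 5.67×10⁻⁸ × 0.631 × 9.21×10^12 = 3.29×10^5 W.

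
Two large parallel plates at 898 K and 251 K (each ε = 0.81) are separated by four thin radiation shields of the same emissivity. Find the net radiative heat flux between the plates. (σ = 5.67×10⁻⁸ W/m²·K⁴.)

Each of the 5 gaps contributes resistance (2/ε − 1) = 2/0.81 − 1 = 1.469; total = 7.346.
q = σ(T₁⁴ − T₂⁴) / 7.346 = 5.67×10⁻⁸ × 6.46×10^11 / 7.346 = 4990 W/m².

q ≈ 4990 W/m²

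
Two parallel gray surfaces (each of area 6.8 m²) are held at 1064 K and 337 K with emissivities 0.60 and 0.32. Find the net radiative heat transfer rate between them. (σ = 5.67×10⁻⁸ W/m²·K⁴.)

For two large parallel gray plates, q = σ(T₁⁴ − T₂⁴) / (1/ε₁ + 1/ε₂ − 1).
1/ε₁ + 1/ε₂ − 1 = 1/0.60 + 1/0.32 − 1 = 3.792.
T₁⁴ − T₂⁴ = 1.28×10^12 − 1.29×10^10 = 1.27×10^12 K⁴.
q = 5.67×10⁻⁸ × 1.27×10^12 / 3.792 = 19000 W/m².
Q = q·A = 19000 × 6.8 = 1.29×10^5 W.

Q ≈ 1.29×10^5 W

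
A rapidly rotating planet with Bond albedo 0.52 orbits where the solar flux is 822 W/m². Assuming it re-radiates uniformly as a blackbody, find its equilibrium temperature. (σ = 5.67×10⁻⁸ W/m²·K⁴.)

Power absorbed = (1−a)S·πR²; power emitted = 4πR²σT⁴. Equating and cancelling πR²:
T = ((1−a)S / 4σ)^(1/4) = (395 / (4 × 5.67×10⁻⁸))^(1/4) = (1.74×10^9)^(1/4).
T = 204 K.

T ≈ 204 K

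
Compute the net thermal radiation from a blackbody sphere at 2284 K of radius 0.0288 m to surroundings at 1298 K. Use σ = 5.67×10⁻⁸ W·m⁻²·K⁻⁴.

A = 4πr² = 4π × (0.0288)² = 0.0104 m².
Q = σA(T⁴ − T_s⁴). T⁴ − T_s⁴ = (2284)⁴ − (1298)⁴ = 2.72×10^13 − 2.84×10^12 = 2.44×10^13 K⁴.
Q = 5.67×10⁻⁸ × 0.0104 × 2.44×10^13 = 14400 W.

Q ≈ 14400 W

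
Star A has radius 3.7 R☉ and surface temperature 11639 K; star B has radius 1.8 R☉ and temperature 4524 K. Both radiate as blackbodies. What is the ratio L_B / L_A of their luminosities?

L_B/L_A ≈ 5.40×10^-3

L = 4πR²σT⁴ ∝ R²T⁴, so L_B/L_A = (1.8/3.7)² × (4524/11639)⁴ = 0.237 × 0.0228 = 5.40×10^-3.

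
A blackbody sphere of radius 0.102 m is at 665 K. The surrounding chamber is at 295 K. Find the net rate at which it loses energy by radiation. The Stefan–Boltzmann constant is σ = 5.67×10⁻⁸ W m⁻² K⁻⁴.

A = 4πr² = 4π × (0.102)² = 0.131 m².
Q = σA(T⁴ − T_s⁴). T⁴ − T_s⁴ = (665)⁴ − (295)⁴ = 1.96×10^11 − 7.57×10^9 = 1.88×10^11 K⁴.
Q = 5.67×10⁻⁸ × 0.131 × 1.88×10^11 = 1390 W.

Q ≈ 1390 W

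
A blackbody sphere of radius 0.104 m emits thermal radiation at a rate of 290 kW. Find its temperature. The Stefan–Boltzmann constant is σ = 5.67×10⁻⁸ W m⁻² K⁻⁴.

A = 4πr² = 4π × (0.104)² = 0.136 m².
From P = σAT⁴, T = (P / σA)^(1/4) = (2.90×10^5 / (5.67×10⁻⁸ × 0.136))^(1/4).
T = (3.76×10^13)^(1/4) = 2480 K.

T ≈ 2480 K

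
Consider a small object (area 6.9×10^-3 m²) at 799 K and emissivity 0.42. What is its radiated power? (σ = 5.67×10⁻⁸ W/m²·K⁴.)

P ≈ 67.0 W

P = εσAT⁴ = 0.42 × 5.67×10⁻⁸ × 6.90×10^-3 × (799)⁴ = 0.42 × 5.67×10⁻⁸ × 6.90×10^-3 × 4.08×10^11.
P = 67.0 W.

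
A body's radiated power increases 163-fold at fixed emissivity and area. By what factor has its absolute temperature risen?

factor ≈ 3.57

P ∝ T⁴ ⇒ T ∝ P^(1/4), so T scales by (163)^(1/4) = 3.57.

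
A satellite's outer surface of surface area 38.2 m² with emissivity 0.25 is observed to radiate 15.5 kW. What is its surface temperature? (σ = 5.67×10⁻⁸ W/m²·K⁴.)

T ≈ 411 K

From P = εσAT⁴, T = (P / εσA)^(1/4) = (15500 / (0.25 × 5.67×10⁻⁸ × 38.2))^(1/4).
T = (2.86×10^10)^(1/4) = 411 K.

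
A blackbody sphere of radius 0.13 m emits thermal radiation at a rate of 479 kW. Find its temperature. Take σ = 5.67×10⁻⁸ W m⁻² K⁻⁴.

A = 4πr² = 4π × (0.13)² = 0.212 m².
From P = σAT⁴, T = (P / σA)^(1/4) = (4.79×10^5 / (5.67×10⁻⁸ × 0.212))^(1/4).
T = (3.98×10^13)^(1/4) = 2510 K.

T ≈ 2510 K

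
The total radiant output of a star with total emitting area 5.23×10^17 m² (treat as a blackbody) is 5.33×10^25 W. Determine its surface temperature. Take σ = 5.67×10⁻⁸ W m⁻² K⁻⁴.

T ≈ 6510 K

From P = σAT⁴, T = (P / σA)^(1/4) = (5.33×10^25 / (5.67×10⁻⁸ × 5.23×10^17))^(1/4).
T = (1.80×10^15)^(1/4) = 6510 K.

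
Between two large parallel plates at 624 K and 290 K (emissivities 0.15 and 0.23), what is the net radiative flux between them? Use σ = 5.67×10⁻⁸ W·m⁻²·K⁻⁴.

For two large parallel gray plates, q = σ(T₁⁴ − T₂⁴) / (1/ε₁ + 1/ε₂ − 1).
1/ε₁ + 1/ε₂ − 1 = 1/0.15 + 1/0.23 − 1 = 10.01.
T₁⁴ − T₂⁴ = 1.52×10^11 − 7.07×10^9 = 1.45×10^11 K⁴.
q = 5.67×10⁻⁸ × 1.45×10^11 / 10.01 = 818 W/m².

q ≈ 818 W/m²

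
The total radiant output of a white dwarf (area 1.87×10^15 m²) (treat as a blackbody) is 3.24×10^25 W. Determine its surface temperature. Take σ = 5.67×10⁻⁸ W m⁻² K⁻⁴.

T ≈ 23500 K

From P = σAT⁴, T = (P / σA)^(1/4) = (3.24×10^25 / (5.67×10⁻⁸ × 1.87×10^15))^(1/4).
T = (3.06×10^17)^(1/4) = 23500 K.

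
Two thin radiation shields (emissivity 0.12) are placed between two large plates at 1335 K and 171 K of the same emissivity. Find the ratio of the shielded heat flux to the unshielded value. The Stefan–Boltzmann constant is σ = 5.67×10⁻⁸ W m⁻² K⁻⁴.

With N identical shields there are N+1 = 3 gaps in series, each with the same radiative resistance, so the flux falls to 1/(N+1) of its unshielded value.

ratio ≈ 0.333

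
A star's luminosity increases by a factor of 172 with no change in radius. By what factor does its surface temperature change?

factor ≈ 3.62

P ∝ T⁴ ⇒ T ∝ P^(1/4), so T scales by (172)^(1/4) = 3.62.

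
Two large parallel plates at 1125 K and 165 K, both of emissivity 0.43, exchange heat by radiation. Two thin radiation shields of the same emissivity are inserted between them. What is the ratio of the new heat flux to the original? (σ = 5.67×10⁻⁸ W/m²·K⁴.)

ratio ≈ 0.333

With N identical shields there are N+1 = 3 gaps in series, each with the same radiative resistance, so the flux falls to 1/(N+1) of its unshielded value.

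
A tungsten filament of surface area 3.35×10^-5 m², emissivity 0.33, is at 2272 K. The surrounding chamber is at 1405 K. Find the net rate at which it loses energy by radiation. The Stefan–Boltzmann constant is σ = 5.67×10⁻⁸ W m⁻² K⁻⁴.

Q = εσA(T⁴ − T_s⁴). T⁴ − T_s⁴ = (2272)⁴ − (1405)⁴ = 2.66×10^13 − 3.90×10^12 = 2.27×10^13 K⁴.
Q = 0.33 × 5.67×10⁻⁸ × 3.35×10^-5 × 2.27×10^13 = 14.3 W.

Q ≈ 14.3 W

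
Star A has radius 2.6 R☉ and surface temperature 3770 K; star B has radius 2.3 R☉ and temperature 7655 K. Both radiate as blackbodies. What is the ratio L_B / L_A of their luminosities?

L_B/L_A ≈ 13.3

L = 4πR²σT⁴ ∝ R²T⁴, so L_B/L_A = (2.3/2.6)² × (7655/3770)⁴ = 0.783 × 17.0 = 13.3.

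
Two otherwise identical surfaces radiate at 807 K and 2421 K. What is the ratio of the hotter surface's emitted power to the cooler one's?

ratio ≈ 81.0

P ∝ T⁴, so the ratio is (2421/807)⁴ = (3.000)⁴ = 81.0.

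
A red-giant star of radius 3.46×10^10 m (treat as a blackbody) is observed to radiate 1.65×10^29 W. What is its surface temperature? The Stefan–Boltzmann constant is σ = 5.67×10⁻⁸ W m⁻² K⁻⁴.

T ≈ 3730 K

A = 4πr² = 4π × (3.46×10^10)² = 1.50×10^22 m².
From P = σAT⁴, T = (P / σA)^(1/4) = (1.65×10^29 / (5.67×10⁻⁸ × 1.50×10^22))^(1/4).
T = (1.93×10^14)^(1/4) = 3730 K.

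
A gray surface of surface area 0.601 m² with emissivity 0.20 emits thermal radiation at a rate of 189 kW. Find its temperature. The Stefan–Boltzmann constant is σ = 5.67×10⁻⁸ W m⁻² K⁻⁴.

T ≈ 2290 K

From P = εσAT⁴, T = (P / εσA)^(1/4) = (1.89×10^5 / (0.20 × 5.67×10⁻⁸ × 0.601))^(1/4).
T = (2.77×10^13)^(1/4) = 2290 K.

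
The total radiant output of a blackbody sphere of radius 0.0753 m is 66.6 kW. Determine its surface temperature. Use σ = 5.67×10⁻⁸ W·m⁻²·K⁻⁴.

T ≈ 2010 K

A = 4πr² = 4π × (0.0753)² = 0.0713 m².
From P = σAT⁴, T = (P / σA)^(1/4) = (66600 / (5.67×10⁻⁸ × 0.0713))^(1/4).
T = (1.65×10^13)^(1/4) = 2010 K.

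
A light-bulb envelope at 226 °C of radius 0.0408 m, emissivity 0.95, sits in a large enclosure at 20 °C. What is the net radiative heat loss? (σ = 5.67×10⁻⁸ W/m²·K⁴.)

Q ≈ 61.6 W

A = 4πr² = 4π × (0.0408)² = 0.0209 m².
Convert: 226 °C = 499 K; 20 °C = 293 K.
Q = εσA(T⁴ − T_s⁴). T⁴ − T_s⁴ = (499)⁴ − (293)⁴ = 6.20×10^10 − 7.37×10^9 = 5.46×10^10 K⁴.
Q = 0.95 × 5.67×10⁻⁸ × 0.0209 × 5.46×10^10 = 61.6 W.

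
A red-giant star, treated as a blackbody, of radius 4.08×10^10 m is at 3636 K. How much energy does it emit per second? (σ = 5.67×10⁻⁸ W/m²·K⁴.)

A = 4πr² = 4π × (4.08×10^10)² = 2.09×10^22 m².
P = σAT⁴ = 5.67×10⁻⁸ × 2.09×10^22 × (3636)⁴ = 5.67×10⁻⁸ × 2.09×10^22 × 1.75×10^14.
P = 2.07×10^29 W.

P ≈ 2.07×10^29 W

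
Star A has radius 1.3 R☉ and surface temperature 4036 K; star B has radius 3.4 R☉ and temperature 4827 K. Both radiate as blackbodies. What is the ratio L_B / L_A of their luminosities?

L = 4πR²σT⁴ ∝ R²T⁴, so L_B/L_A = (3.4/1.3)² × (4827/4036)⁴ = 6.84 × 2.05 = 14.0.

L_B/L_A ≈ 14.0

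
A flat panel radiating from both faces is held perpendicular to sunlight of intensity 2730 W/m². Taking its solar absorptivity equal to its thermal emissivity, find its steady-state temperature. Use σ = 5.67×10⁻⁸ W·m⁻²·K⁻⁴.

Absorbed flux αS = emitted flux 2εσT⁴ per unit area; with α = ε this gives T = (S/2σ)^(1/4).
T = (2730 / (2 × 5.67×10⁻⁸))^(1/4) = (2.41×10^10)^(1/4).
T = 394 K.

T ≈ 394 K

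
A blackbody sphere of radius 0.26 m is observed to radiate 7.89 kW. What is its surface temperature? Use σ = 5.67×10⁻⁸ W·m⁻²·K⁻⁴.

A = 4πr² = 4π × (0.26)² = 0.849 m².
From P = σAT⁴, T = (P / σA)^(1/4) = (7890 / (5.67×10⁻⁸ × 0.849))^(1/4).
T = (1.64×10^11)^(1/4) = 636 K.

T ≈ 636 K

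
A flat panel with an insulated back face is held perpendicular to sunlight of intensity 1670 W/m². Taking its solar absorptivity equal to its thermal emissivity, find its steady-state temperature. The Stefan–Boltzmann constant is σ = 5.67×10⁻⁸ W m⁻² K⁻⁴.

T ≈ 414 K

Absorbed flux αS = emitted flux εσT⁴ (one radiating face); with α = ε, T = (S/σ)^(1/4).
T = (1670 / 5.67×10⁻⁸)^(1/4) = (2.95×10^10)^(1/4).
T = 414 K.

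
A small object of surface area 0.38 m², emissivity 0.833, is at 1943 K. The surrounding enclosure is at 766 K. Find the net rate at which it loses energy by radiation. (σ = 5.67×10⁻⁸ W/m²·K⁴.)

Q = εσA(T⁴ − T_s⁴). T⁴ − T_s⁴ = (1943)⁴ − (766)⁴ = 1.43×10^13 − 3.44×10^11 = 1.39×10^13 K⁴.
Q = 0.833 × 5.67×10⁻⁸ × 0.380 × 1.39×10^13 = 2.50×10^5 W.

Q ≈ 2.50×10^5 W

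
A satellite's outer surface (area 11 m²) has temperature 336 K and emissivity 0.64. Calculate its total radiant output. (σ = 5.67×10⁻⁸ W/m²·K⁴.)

Stefan–Boltzmann: P = εσAT⁴ = 0.64 × 5.67×10⁻⁸ × 11.0 × (336)⁴ = 0.64 × 5.67×10⁻⁸ × 11.0 × 1.27×10^10.
P = 5090 W.

P ≈ 5090 W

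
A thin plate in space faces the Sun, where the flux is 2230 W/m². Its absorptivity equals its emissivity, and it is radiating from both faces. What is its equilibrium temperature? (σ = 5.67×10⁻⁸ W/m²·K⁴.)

T ≈ 374 K

Absorbed flux αS = emitted flux 2εσT⁴ per unit area; with α = ε this gives T = (S/2σ)^(1/4).
T = (2230 / (2 × 5.67×10⁻⁸))^(1/4) = (1.97×10^10)^(1/4).
T = 374 K.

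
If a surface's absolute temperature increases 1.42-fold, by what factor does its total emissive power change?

factor ≈ 4.07

P ∝ T⁴, so the power scales as (1.42)⁴ = 4.07.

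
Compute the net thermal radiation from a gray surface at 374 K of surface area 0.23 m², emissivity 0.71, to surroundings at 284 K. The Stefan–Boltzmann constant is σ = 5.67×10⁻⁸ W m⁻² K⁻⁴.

Q = εσA(T⁴ − T_s⁴). T⁴ − T_s⁴ = (374)⁴ − (284)⁴ = 1.96×10^10 − 6.51×10^9 = 1.31×10^10 K⁴.
Q = 0.71 × 5.67×10⁻⁸ × 0.230 × 1.31×10^10 = 121 W.

Q ≈ 121 W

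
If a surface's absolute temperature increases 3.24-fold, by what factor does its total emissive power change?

factor ≈ 110

P ∝ T⁴, so the power scales as (3.24)⁴ = 110.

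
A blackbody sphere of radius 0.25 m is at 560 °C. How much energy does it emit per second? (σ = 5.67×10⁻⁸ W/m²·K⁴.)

P ≈ 21400 W

A = 4πr² = 4π × (0.25)² = 0.785 m².
560 °C = 833 K.
P = σAT⁴ = 5.67×10⁻⁸ × 0.785 × (833)⁴ = 5.67×10⁻⁸ × 0.785 × 4.81×10^11.
P = 21400 W.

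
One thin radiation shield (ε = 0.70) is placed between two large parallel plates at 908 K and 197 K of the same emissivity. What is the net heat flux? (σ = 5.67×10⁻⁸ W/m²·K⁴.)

Each of the 2 gaps contributes resistance (2/ε − 1) = 2/0.70 − 1 = 1.857; total = 3.714.
q = σ(T₁⁴ − T₂⁴) / 3.714 = 5.67×10⁻⁸ × 6.78×10^11 / 3.714 = 10400 W/m².

q ≈ 10400 W/m²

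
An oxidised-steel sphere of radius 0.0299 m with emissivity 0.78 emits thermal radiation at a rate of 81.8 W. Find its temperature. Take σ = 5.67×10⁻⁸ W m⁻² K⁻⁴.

A = 4πr² = 4π × (0.0299)² = 0.0112 m².
From P = εσAT⁴, T = (P / εσA)^(1/4) = (81.8 / (0.78 × 5.67×10⁻⁸ × 0.0112))^(1/4).
T = (1.65×10^11)^(1/4) = 637 K.

T ≈ 637 K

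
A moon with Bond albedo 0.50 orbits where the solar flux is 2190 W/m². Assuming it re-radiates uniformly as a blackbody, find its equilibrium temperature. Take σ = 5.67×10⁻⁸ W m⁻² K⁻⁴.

T ≈ 264 K

Power absorbed = (1−a)S·πR²; power emitted = 4πR²σT⁴. Equating and cancelling πR²:
T = ((1−a)S / 4σ)^(1/4) = (1100 / (4 × 5.67×10⁻⁸))^(1/4) = (4.83×10^9)^(1/4).
T = 264 K.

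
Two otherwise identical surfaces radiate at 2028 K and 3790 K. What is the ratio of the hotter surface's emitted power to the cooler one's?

ratio ≈ 12.2

P ∝ T⁴, so the ratio is (3790/2028)⁴ = (1.869)⁴ = 12.2.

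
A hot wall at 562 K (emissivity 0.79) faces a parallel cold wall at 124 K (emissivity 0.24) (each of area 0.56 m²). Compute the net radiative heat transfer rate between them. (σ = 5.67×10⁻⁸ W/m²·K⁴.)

Q ≈ 713 W

For two large parallel gray plates, q = σ(T₁⁴ − T₂⁴) / (1/ε₁ + 1/ε₂ − 1).
1/ε₁ + 1/ε₂ − 1 = 1/0.79 + 1/0.24 − 1 = 4.432.
T₁⁴ − T₂⁴ = 9.98×10^10 − 2.36×10^8 = 9.95×10^10 K⁴.
q = 5.67×10⁻⁸ × 9.95×10^10 / 4.432 = 1270 W/m².
Q = q·A = 1270 × 0.56 = 713 W.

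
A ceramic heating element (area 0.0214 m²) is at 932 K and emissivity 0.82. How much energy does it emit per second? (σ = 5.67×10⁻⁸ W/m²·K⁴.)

Stefan–Boltzmann: P = εσAT⁴ = 0.82 × 5.67×10⁻⁸ × 0.0214 × (932)⁴ = 0.82 × 5.67×10⁻⁸ × 0.0214 × 7.55×10^11.
P = 751 W.

P ≈ 751 W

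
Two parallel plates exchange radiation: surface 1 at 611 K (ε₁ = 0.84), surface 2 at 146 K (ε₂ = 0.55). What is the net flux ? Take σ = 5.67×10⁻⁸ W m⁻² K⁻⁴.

q ≈ 3920 W/m²

For two large parallel gray plates, q = σ(T₁⁴ − T₂⁴) / (1/ε₁ + 1/ε₂ − 1).
1/ε₁ + 1/ε₂ − 1 = 1/0.84 + 1/0.55 − 1 = 2.009.
T₁⁴ − T₂⁴ = 1.39×10^11 − 4.54×10^8 = 1.39×10^11 K⁴.
q = 5.67×10⁻⁸ × 1.39×10^11 / 2.009 = 3920 W/m².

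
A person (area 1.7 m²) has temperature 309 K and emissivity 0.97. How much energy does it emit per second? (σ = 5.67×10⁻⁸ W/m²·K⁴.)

P ≈ 852 W

P = εσAT⁴ = 0.97 × 5.67×10⁻⁸ × 1.70 × (309)⁴ = 0.97 × 5.67×10⁻⁸ × 1.70 × 9.12×10^9.
P = 852 W.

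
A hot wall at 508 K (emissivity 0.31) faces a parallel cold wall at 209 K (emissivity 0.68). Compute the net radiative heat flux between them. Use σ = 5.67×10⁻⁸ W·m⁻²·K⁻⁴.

For two large parallel gray plates, q = σ(T₁⁴ − T₂⁴) / (1/ε₁ + 1/ε₂ − 1).
1/ε₁ + 1/ε₂ − 1 = 1/0.31 + 1/0.68 − 1 = 3.696.
T₁⁴ − T₂⁴ = 6.66×10^10 − 1.91×10^9 = 6.47×10^10 K⁴.
q = 5.67×10⁻⁸ × 6.47×10^10 / 3.696 = 992 W/m².

q ≈ 992 W/m²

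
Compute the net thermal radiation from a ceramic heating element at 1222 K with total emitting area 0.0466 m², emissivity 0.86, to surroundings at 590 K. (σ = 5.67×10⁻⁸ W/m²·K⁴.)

Q = εσA(T⁴ − T_s⁴). T⁴ − T_s⁴ = (1222)⁴ − (590)⁴ = 2.23×10^12 − 1.21×10^11 = 2.11×10^12 K⁴.
Q = 0.86 × 5.67×10⁻⁸ × 0.0466 × 2.11×10^12 = 4790 W.

Q ≈ 4790 W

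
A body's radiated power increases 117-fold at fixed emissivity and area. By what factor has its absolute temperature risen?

factor ≈ 3.29

P ∝ T⁴ ⇒ T ∝ P^(1/4), so T scales by (117)^(1/4) = 3.29.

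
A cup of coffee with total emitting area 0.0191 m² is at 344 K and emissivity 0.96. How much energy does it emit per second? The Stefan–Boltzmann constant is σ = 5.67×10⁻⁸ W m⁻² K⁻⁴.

P ≈ 14.6 W

P = εσAT⁴ = 0.96 × 5.67×10⁻⁸ × 0.0191 × (344)⁴ = 0.96 × 5.67×10⁻⁸ × 0.0191 × 1.40×10^10.
P = 14.6 W.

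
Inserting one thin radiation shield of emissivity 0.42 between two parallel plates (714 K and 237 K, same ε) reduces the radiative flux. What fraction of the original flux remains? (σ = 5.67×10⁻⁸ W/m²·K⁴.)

With N identical shields there are N+1 = 2 gaps in series, each with the same radiative resistance, so the flux falls to 1/(N+1) of its unshielded value.

ratio ≈ 0.500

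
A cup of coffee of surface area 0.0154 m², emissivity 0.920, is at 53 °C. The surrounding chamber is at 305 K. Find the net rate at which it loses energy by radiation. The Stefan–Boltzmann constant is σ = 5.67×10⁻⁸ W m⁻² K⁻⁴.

Convert: 53 °C = 326 K.
Q = εσA(T⁴ − T_s⁴). T⁴ − T_s⁴ = (326)⁴ − (305)⁴ = 1.13×10^10 − 8.65×10^9 = 2.64×10^9 K⁴.
Q = 0.920 × 5.67×10⁻⁸ × 0.0154 × 2.64×10^9 = 2.12 W.

Q ≈ 2.12 W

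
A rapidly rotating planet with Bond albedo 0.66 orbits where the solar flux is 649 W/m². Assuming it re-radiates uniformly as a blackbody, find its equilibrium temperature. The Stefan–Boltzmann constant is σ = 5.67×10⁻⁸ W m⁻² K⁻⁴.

Power absorbed = (1−a)S·πR²; power emitted = 4πR²σT⁴. Equating and cancelling πR²:
T = ((1−a)S / 4σ)^(1/4) = (221 / (4 × 5.67×10⁻⁸))^(1/4) = (9.73×10^8)^(1/4).
T = 177 K.

T ≈ 177 K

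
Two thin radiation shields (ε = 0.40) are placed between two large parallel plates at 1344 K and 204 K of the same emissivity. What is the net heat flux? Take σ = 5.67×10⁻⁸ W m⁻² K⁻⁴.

q ≈ 15400 W/m²

Each of the 3 gaps contributes resistance (2/ε − 1) = 2/0.40 − 1 = 4.000; total = 12.00.
q = σ(T₁⁴ − T₂⁴) / 12.00 = 5.67×10⁻⁸ × 3.26×10^12 / 12.00 = 15400 W/m².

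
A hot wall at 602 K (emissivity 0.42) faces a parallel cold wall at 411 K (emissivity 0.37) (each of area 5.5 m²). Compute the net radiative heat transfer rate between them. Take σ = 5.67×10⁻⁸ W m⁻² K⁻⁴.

For two large parallel gray plates, q = σ(T₁⁴ − T₂⁴) / (1/ε₁ + 1/ε₂ − 1).
1/ε₁ + 1/ε₂ − 1 = 1/0.42 + 1/0.37 − 1 = 4.084.
T₁⁴ − T₂⁴ = 1.31×10^11 − 2.85×10^10 = 1.03×10^11 K⁴.
q = 5.67×10⁻⁸ × 1.03×10^11 / 4.084 = 1430 W/m².
Q = q·A = 1430 × 5.5 = 7850 W.

Q ≈ 7850 W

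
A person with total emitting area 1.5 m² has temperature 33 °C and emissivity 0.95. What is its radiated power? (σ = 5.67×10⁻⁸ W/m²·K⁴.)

P ≈ 708 W

33 °C = 306 K.
Stefan–Boltzmann: P = εσAT⁴ = 0.95 × 5.67×10⁻⁸ × 1.50 × (306)⁴ = 0.95 × 5.67×10⁻⁸ × 1.50 × 8.77×10^9.
P = 708 W.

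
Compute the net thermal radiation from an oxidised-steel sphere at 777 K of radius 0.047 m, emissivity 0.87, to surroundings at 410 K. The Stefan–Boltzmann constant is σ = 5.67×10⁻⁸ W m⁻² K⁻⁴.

Q ≈ 460 W

A = 4πr² = 4π × (0.047)² = 0.0278 m².
Q = εσA(T⁴ − T_s⁴). T⁴ − T_s⁴ = (777)⁴ − (410)⁴ = 3.64×10^11 − 2.83×10^10 = 3.36×10^11 K⁴.
Q = 0.87 × 5.67×10⁻⁸ × 0.0278 × 3.36×10^11 = 460 W.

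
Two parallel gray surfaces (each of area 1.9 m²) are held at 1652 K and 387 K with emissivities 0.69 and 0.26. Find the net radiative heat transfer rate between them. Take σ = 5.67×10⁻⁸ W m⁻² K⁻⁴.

For two large parallel gray plates, q = σ(T₁⁴ − T₂⁴) / (1/ε₁ + 1/ε₂ − 1).
1/ε₁ + 1/ε₂ − 1 = 1/0.69 + 1/0.26 − 1 = 4.295.
T₁⁴ − T₂⁴ = 7.45×10^12 − 2.24×10^10 = 7.43×10^12 K⁴.
q = 5.67×10⁻⁸ × 7.43×10^12 / 4.295 = 98000 W/m².
Q = q·A = 98000 × 1.9 = 1.86×10^5 W.

Q ≈ 1.86×10^5 W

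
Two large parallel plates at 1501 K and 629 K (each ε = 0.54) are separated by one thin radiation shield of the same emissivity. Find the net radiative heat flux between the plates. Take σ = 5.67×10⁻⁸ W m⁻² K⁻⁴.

q ≈ 51600 W/m²

Each of the 2 gaps contributes resistance (2/ε − 1) = 2/0.54 − 1 = 2.704; total = 5.407.
q = σ(T₁⁴ − T₂⁴) / 5.407 = 5.67×10⁻⁸ × 4.92×10^12 / 5.407 = 51600 W/m².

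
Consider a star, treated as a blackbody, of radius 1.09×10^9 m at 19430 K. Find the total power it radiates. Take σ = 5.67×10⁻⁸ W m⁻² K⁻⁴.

A = 4πr² = 4π × (1.09×10^9)² = 1.49×10^19 m².
P = σAT⁴ = 5.67×10⁻⁸ × 1.49×10^19 × (19430)⁴ = 5.67×10⁻⁸ × 1.49×10^19 × 1.43×10^17.
P = 1.21×10^29 W.

P ≈ 1.21×10^29 W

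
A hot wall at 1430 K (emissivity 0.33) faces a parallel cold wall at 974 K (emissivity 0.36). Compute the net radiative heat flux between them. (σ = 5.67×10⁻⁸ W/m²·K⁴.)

q ≈ 38700 W/m²

For two large parallel gray plates, q = σ(T₁⁴ − T₂⁴) / (1/ε₁ + 1/ε₂ − 1).
1/ε₁ + 1/ε₂ − 1 = 1/0.33 + 1/0.36 − 1 = 4.808.
T₁⁴ − T₂⁴ = 4.18×10^12 − 9.00×10^11 = 3.28×10^12 K⁴.
q = 5.67×10⁻⁸ × 3.28×10^12 / 4.808 = 38700 W/m².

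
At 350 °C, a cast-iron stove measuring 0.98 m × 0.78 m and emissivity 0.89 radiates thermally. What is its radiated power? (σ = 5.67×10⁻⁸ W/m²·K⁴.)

A = 0.98 × 0.78 = 0.764 m².
350 °C = 623 K.
Stefan–Boltzmann: P = εσAT⁴ = 0.89 × 5.67×10⁻⁸ × 0.764 × (623)⁴ = 0.89 × 5.67×10⁻⁸ × 0.764 × 1.51×10^11.
P = 5810 W.

P ≈ 5810 W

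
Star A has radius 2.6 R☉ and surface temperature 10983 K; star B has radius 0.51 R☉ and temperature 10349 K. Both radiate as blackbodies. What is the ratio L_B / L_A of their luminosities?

L_B/L_A ≈ 0.0303

L = 4πR²σT⁴ ∝ R²T⁴, so L_B/L_A = (0.51/2.6)² × (10349/10983)⁴ = 0.0385 × 0.788 = 0.0303.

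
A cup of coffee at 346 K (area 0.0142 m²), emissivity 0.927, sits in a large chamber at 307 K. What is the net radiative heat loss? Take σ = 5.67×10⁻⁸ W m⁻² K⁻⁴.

Q ≈ 4.07 W

Q = εσA(T⁴ − T_s⁴). T⁴ − T_s⁴ = (346)⁴ − (307)⁴ = 1.43×10^10 − 8.88×10^9 = 5.45×10^9 K⁴.
Q = 0.927 × 5.67×10⁻⁸ × 0.0142 × 5.45×10^9 = 4.07 W.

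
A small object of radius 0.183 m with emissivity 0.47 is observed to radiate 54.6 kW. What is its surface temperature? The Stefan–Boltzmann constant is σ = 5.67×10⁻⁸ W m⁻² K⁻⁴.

T ≈ 1490 K

A = 4πr² = 4π × (0.183)² = 0.421 m².
From P = εσAT⁴, T = (P / εσA)^(1/4) = (54600 / (0.47 × 5.67×10⁻⁸ × 0.421))^(1/4).
T = (4.87×10^12)^(1/4) = 1490 K.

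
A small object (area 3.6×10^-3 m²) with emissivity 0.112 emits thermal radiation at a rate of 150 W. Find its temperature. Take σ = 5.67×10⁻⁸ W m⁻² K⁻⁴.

T ≈ 1600 K

From P = εσAT⁴, T = (P / εσA)^(1/4) = (150 / (0.112 × 5.67×10⁻⁸ × 3.60×10^-3))^(1/4).
T = (6.56×10^12)^(1/4) = 1600 K.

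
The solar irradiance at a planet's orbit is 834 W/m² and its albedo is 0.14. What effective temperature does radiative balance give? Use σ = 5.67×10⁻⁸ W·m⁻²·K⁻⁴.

Power absorbed = (1−a)S·πR²; power emitted = 4πR²σT⁴. Equating and cancelling πR²:
T = ((1−a)S / 4σ)^(1/4) = (717 / (4 × 5.67×10⁻⁸))^(1/4) = (3.16×10^9)^(1/4).
T = 237 K.

T ≈ 237 K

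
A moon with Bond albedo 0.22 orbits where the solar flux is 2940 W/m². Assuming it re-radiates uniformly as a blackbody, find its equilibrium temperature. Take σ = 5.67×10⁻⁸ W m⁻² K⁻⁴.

Power absorbed = (1−a)S·πR²; power emitted = 4πR²σT⁴. Equating and cancelling πR²:
T = ((1−a)S / 4σ)^(1/4) = (2290 / (4 × 5.67×10⁻⁸))^(1/4) = (1.01×10^10)^(1/4).
T = 317 K.

T ≈ 317 K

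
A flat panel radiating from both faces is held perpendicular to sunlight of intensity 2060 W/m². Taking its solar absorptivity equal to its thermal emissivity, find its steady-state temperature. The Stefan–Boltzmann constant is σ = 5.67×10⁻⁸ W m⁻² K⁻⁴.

Absorbed flux αS = emitted flux 2εσT⁴ per unit area; with α = ε this gives T = (S/2σ)^(1/4).
T = (2060 / (2 × 5.67×10⁻⁸))^(1/4) = (1.82×10^10)^(1/4).
T = 367 K.

T ≈ 367 K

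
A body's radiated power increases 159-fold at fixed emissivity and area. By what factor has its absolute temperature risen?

P ∝ T⁴ ⇒ T ∝ P^(1/4), so T scales by (159)^(1/4) = 3.55.

factor ≈ 3.55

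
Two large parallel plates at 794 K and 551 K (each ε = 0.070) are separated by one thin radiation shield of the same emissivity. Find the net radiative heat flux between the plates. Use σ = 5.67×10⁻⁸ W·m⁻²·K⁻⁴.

Each of the 2 gaps contributes resistance (2/ε − 1) = 2/0.070 − 1 = 27.57; total = 55.14.
q = σ(T₁⁴ − T₂⁴) / 55.14 = 5.67×10⁻⁸ × 3.05×10^11 / 55.14 = 314 W/m².

q ≈ 314 W/m²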